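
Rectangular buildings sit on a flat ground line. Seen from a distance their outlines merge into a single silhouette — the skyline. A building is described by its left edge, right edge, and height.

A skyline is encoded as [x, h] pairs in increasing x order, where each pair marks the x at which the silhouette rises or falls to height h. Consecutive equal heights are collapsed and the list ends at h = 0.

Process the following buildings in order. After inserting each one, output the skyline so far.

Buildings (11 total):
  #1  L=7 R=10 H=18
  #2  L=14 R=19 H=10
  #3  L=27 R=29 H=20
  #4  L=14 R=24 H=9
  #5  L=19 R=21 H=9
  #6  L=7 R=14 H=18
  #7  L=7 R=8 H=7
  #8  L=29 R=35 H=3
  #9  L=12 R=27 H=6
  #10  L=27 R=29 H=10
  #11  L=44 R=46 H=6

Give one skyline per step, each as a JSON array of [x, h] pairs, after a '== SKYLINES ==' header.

== SKYLINES ==
[[7,18],[10,0]]
[[7,18],[10,0],[14,10],[19,0]]
[[7,18],[10,0],[14,10],[19,0],[27,20],[29,0]]
[[7,18],[10,0],[14,10],[19,9],[24,0],[27,20],[29,0]]
[[7,18],[10,0],[14,10],[19,9],[24,0],[27,20],[29,0]]
[[7,18],[14,10],[19,9],[24,0],[27,20],[29,0]]
[[7,18],[14,10],[19,9],[24,0],[27,20],[29,0]]
[[7,18],[14,10],[19,9],[24,0],[27,20],[29,3],[35,0]]
[[7,18],[14,10],[19,9],[24,6],[27,20],[29,3],[35,0]]
[[7,18],[14,10],[19,9],[24,6],[27,20],[29,3],[35,0]]
[[7,18],[14,10],[19,9],[24,6],[27,20],[29,3],[35,0],[44,6],[46,0]]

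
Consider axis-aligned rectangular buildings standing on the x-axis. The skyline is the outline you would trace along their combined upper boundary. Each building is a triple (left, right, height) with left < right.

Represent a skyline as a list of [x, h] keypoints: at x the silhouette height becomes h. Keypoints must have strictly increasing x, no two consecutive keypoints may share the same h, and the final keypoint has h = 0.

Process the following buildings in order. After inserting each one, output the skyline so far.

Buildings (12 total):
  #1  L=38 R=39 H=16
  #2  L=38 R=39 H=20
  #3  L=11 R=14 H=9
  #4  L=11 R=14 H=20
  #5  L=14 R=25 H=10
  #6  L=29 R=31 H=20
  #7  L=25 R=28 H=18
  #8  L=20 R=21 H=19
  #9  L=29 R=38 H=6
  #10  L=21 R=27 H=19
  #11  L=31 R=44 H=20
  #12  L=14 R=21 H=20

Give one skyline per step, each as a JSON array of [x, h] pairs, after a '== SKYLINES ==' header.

== SKYLINES ==
[[38,16],[39,0]]
[[38,20],[39,0]]
[[11,9],[14,0],[38,20],[39,0]]
[[11,20],[14,0],[38,20],[39,0]]
[[11,20],[14,10],[25,0],[38,20],[39,0]]
[[11,20],[14,10],[25,0],[29,20],[31,0],[38,20],[39,0]]
[[11,20],[14,10],[25,18],[28,0],[29,20],[31,0],[38,20],[39,0]]
[[11,20],[14,10],[20,19],[21,10],[25,18],[28,0],[29,20],[31,0],[38,20],[39,0]]
[[11,20],[14,10],[20,19],[21,10],[25,18],[28,0],[29,20],[31,6],[38,20],[39,0]]
[[11,20],[14,10],[20,19],[27,18],[28,0],[29,20],[31,6],[38,20],[39,0]]
[[11,20],[14,10],[20,19],[27,18],[28,0],[29,20],[44,0]]
[[11,20],[21,19],[27,18],[28,0],[29,20],[44,0]]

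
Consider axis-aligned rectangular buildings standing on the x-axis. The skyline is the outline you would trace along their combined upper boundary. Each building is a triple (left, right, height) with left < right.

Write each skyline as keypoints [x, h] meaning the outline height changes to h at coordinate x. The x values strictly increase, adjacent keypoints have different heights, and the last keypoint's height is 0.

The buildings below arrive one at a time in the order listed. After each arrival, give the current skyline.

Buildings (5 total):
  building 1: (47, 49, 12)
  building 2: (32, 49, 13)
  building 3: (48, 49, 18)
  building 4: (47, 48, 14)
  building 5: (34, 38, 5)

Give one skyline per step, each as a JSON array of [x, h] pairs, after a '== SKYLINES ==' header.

== SKYLINES ==
[[47,12],[49,0]]
[[32,13],[49,0]]
[[32,13],[48,18],[49,0]]
[[32,13],[47,14],[48,18],[49,0]]
[[32,13],[47,14],[48,18],[49,0]]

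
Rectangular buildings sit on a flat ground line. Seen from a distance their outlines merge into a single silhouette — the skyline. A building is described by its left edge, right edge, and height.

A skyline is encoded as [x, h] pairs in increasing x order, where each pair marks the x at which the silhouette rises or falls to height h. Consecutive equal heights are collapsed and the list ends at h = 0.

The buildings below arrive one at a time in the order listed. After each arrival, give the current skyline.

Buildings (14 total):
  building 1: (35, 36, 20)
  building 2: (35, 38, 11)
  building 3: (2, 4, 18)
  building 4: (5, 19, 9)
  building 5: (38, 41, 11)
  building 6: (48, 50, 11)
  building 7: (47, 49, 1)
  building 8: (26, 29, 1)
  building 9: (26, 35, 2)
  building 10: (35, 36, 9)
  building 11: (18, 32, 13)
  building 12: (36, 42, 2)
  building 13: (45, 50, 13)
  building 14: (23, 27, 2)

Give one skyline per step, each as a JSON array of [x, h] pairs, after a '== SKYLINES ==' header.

== SKYLINES ==
[[35,20],[36,0]]
[[35,20],[36,11],[38,0]]
[[2,18],[4,0],[35,20],[36,11],[38,0]]
[[2,18],[4,0],[5,9],[19,0],[35,20],[36,11],[38,0]]
[[2,18],[4,0],[5,9],[19,0],[35,20],[36,11],[41,0]]
[[2,18],[4,0],[5,9],[19,0],[35,20],[36,11],[41,0],[48,11],[50,0]]
[[2,18],[4,0],[5,9],[19,0],[35,20],[36,11],[41,0],[47,1],[48,11],[50,0]]
[[2,18],[4,0],[5,9],[19,0],[26,1],[29,0],[35,20],[36,11],[41,0],[47,1],[48,11],[50,0]]
[[2,18],[4,0],[5,9],[19,0],[26,2],[35,20],[36,11],[41,0],[47,1],[48,11],[50,0]]
[[2,18],[4,0],[5,9],[19,0],[26,2],[35,20],[36,11],[41,0],[47,1],[48,11],[50,0]]
[[2,18],[4,0],[5,9],[18,13],[32,2],[35,20],[36,11],[41,0],[47,1],[48,11],[50,0]]
[[2,18],[4,0],[5,9],[18,13],[32,2],[35,20],[36,11],[41,2],[42,0],[47,1],[48,11],[50,0]]
[[2,18],[4,0],[5,9],[18,13],[32,2],[35,20],[36,11],[41,2],[42,0],[45,13],[50,0]]
[[2,18],[4,0],[5,9],[18,13],[32,2],[35,20],[36,11],[41,2],[42,0],[45,13],[50,0]]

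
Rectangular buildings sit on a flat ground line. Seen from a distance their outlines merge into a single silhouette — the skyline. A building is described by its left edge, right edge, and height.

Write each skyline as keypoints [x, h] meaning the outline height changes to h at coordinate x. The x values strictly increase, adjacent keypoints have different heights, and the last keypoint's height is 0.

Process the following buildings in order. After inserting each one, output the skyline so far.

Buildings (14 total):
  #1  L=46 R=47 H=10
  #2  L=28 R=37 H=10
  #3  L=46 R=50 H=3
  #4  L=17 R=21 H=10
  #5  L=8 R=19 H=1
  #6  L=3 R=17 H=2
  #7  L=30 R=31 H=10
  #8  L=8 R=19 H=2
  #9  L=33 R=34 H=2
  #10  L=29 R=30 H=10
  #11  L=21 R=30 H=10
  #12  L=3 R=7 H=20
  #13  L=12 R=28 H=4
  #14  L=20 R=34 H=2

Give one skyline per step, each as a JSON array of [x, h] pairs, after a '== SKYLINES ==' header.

== SKYLINES ==
[[46,10],[47,0]]
[[28,10],[37,0],[46,10],[47,0]]
[[28,10],[37,0],[46,10],[47,3],[50,0]]
[[17,10],[21,0],[28,10],[37,0],[46,10],[47,3],[50,0]]
[[8,1],[17,10],[21,0],[28,10],[37,0],[46,10],[47,3],[50,0]]
[[3,2],[17,10],[21,0],[28,10],[37,0],[46,10],[47,3],[50,0]]
[[3,2],[17,10],[21,0],[28,10],[37,0],[46,10],[47,3],[50,0]]
[[3,2],[17,10],[21,0],[28,10],[37,0],[46,10],[47,3],[50,0]]
[[3,2],[17,10],[21,0],[28,10],[37,0],[46,10],[47,3],[50,0]]
[[3,2],[17,10],[21,0],[28,10],[37,0],[46,10],[47,3],[50,0]]
[[3,2],[17,10],[37,0],[46,10],[47,3],[50,0]]
[[3,20],[7,2],[17,10],[37,0],[46,10],[47,3],[50,0]]
[[3,20],[7,2],[12,4],[17,10],[37,0],[46,10],[47,3],[50,0]]
[[3,20],[7,2],[12,4],[17,10],[37,0],[46,10],[47,3],[50,0]]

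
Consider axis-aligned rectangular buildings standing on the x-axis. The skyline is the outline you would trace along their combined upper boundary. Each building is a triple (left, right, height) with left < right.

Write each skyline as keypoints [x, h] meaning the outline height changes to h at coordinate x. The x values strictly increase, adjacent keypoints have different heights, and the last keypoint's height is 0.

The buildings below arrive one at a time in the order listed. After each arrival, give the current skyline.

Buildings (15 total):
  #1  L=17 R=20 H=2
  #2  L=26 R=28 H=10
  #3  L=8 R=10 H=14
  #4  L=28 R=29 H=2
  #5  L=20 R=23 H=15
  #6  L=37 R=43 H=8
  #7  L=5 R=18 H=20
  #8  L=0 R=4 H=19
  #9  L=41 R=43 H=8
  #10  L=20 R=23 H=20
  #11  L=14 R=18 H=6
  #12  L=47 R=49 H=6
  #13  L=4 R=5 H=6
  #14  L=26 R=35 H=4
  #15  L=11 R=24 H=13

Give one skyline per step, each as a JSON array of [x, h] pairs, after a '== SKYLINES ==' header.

== SKYLINES ==
[[17,2],[20,0]]
[[17,2],[20,0],[26,10],[28,0]]
[[8,14],[10,0],[17,2],[20,0],[26,10],[28,0]]
[[8,14],[10,0],[17,2],[20,0],[26,10],[28,2],[29,0]]
[[8,14],[10,0],[17,2],[20,15],[23,0],[26,10],[28,2],[29,0]]
[[8,14],[10,0],[17,2],[20,15],[23,0],[26,10],[28,2],[29,0],[37,8],[43,0]]
[[5,20],[18,2],[20,15],[23,0],[26,10],[28,2],[29,0],[37,8],[43,0]]
[[0,19],[4,0],[5,20],[18,2],[20,15],[23,0],[26,10],[28,2],[29,0],[37,8],[43,0]]
[[0,19],[4,0],[5,20],[18,2],[20,15],[23,0],[26,10],[28,2],[29,0],[37,8],[43,0]]
[[0,19],[4,0],[5,20],[18,2],[20,20],[23,0],[26,10],[28,2],[29,0],[37,8],[43,0]]
[[0,19],[4,0],[5,20],[18,2],[20,20],[23,0],[26,10],[28,2],[29,0],[37,8],[43,0]]
[[0,19],[4,0],[5,20],[18,2],[20,20],[23,0],[26,10],[28,2],[29,0],[37,8],[43,0],[47,6],[49,0]]
[[0,19],[4,6],[5,20],[18,2],[20,20],[23,0],[26,10],[28,2],[29,0],[37,8],[43,0],[47,6],[49,0]]
[[0,19],[4,6],[5,20],[18,2],[20,20],[23,0],[26,10],[28,4],[35,0],[37,8],[43,0],[47,6],[49,0]]
[[0,19],[4,6],[5,20],[18,13],[20,20],[23,13],[24,0],[26,10],[28,4],[35,0],[37,8],[43,0],[47,6],[49,0]]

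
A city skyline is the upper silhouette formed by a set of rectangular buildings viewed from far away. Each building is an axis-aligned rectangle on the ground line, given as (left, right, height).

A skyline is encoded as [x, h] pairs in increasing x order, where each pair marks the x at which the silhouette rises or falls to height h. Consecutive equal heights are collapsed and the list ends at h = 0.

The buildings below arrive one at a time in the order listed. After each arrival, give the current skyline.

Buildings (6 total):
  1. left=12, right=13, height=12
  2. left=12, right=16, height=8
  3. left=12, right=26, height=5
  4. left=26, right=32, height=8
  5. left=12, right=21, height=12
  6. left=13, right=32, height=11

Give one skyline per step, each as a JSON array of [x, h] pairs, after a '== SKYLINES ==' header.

== SKYLINES ==
[[12,12],[13,0]]
[[12,12],[13,8],[16,0]]
[[12,12],[13,8],[16,5],[26,0]]
[[12,12],[13,8],[16,5],[26,8],[32,0]]
[[12,12],[21,5],[26,8],[32,0]]
[[12,12],[21,11],[32,0]]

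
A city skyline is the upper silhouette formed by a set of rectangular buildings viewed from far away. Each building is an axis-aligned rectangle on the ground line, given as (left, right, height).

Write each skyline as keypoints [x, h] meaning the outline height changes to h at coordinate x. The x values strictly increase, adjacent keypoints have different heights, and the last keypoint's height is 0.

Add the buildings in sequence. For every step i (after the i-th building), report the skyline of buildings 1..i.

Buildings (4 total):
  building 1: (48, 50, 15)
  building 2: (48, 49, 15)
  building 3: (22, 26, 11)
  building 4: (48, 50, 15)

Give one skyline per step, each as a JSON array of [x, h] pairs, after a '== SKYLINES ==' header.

== SKYLINES ==
[[48,15],[50,0]]
[[48,15],[50,0]]
[[22,11],[26,0],[48,15],[50,0]]
[[22,11],[26,0],[48,15],[50,0]]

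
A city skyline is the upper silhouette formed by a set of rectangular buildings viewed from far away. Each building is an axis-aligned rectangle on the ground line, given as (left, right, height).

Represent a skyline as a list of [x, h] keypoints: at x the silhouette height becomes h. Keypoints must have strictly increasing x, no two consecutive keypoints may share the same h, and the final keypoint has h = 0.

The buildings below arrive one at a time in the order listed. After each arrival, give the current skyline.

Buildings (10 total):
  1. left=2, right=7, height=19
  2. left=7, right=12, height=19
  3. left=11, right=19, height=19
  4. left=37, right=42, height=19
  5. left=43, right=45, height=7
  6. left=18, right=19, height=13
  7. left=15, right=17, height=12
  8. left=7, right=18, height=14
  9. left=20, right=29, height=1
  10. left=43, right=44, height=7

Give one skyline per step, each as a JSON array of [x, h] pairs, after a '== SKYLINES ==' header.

== SKYLINES ==
[[2,19],[7,0]]
[[2,19],[12,0]]
[[2,19],[19,0]]
[[2,19],[19,0],[37,19],[42,0]]
[[2,19],[19,0],[37,19],[42,0],[43,7],[45,0]]
[[2,19],[19,0],[37,19],[42,0],[43,7],[45,0]]
[[2,19],[19,0],[37,19],[42,0],[43,7],[45,0]]
[[2,19],[19,0],[37,19],[42,0],[43,7],[45,0]]
[[2,19],[19,0],[20,1],[29,0],[37,19],[42,0],[43,7],[45,0]]
[[2,19],[19,0],[20,1],[29,0],[37,19],[42,0],[43,7],[45,0]]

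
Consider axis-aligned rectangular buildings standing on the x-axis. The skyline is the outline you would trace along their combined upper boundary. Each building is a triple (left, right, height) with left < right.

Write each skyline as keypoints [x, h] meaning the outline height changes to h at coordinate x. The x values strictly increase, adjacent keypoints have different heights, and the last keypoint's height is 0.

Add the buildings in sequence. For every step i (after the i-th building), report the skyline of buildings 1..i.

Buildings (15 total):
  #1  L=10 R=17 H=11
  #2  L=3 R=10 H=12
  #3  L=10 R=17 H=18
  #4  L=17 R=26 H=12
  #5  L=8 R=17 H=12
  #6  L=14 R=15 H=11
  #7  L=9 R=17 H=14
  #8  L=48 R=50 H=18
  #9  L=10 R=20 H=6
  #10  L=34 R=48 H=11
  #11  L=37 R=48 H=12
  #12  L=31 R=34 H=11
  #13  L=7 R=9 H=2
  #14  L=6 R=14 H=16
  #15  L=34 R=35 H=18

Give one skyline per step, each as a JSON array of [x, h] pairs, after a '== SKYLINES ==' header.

== SKYLINES ==
[[10,11],[17,0]]
[[3,12],[10,11],[17,0]]
[[3,12],[10,18],[17,0]]
[[3,12],[10,18],[17,12],[26,0]]
[[3,12],[10,18],[17,12],[26,0]]
[[3,12],[10,18],[17,12],[26,0]]
[[3,12],[9,14],[10,18],[17,12],[26,0]]
[[3,12],[9,14],[10,18],[17,12],[26,0],[48,18],[50,0]]
[[3,12],[9,14],[10,18],[17,12],[26,0],[48,18],[50,0]]
[[3,12],[9,14],[10,18],[17,12],[26,0],[34,11],[48,18],[50,0]]
[[3,12],[9,14],[10,18],[17,12],[26,0],[34,11],[37,12],[48,18],[50,0]]
[[3,12],[9,14],[10,18],[17,12],[26,0],[31,11],[37,12],[48,18],[50,0]]
[[3,12],[9,14],[10,18],[17,12],[26,0],[31,11],[37,12],[48,18],[50,0]]
[[3,12],[6,16],[10,18],[17,12],[26,0],[31,11],[37,12],[48,18],[50,0]]
[[3,12],[6,16],[10,18],[17,12],[26,0],[31,11],[34,18],[35,11],[37,12],[48,18],[50,0]]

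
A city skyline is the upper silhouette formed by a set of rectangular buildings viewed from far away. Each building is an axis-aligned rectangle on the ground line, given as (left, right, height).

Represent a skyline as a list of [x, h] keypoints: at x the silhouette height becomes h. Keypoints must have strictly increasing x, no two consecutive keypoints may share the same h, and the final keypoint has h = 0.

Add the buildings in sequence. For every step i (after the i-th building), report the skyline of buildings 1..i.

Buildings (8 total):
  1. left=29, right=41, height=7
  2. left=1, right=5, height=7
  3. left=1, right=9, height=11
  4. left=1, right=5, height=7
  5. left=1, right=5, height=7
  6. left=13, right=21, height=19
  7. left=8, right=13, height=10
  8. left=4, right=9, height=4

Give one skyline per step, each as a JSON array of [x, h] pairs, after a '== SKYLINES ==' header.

== SKYLINES ==
[[29,7],[41,0]]
[[1,7],[5,0],[29,7],[41,0]]
[[1,11],[9,0],[29,7],[41,0]]
[[1,11],[9,0],[29,7],[41,0]]
[[1,11],[9,0],[29,7],[41,0]]
[[1,11],[9,0],[13,19],[21,0],[29,7],[41,0]]
[[1,11],[9,10],[13,19],[21,0],[29,7],[41,0]]
[[1,11],[9,10],[13,19],[21,0],[29,7],[41,0]]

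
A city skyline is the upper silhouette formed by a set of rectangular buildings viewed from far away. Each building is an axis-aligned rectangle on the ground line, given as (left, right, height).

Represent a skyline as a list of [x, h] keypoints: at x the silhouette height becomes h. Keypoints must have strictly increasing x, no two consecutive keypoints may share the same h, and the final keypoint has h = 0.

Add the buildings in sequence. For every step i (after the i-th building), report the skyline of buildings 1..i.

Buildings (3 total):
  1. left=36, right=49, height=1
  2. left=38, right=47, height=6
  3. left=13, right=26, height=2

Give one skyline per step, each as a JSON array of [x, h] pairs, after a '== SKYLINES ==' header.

== SKYLINES ==
[[36,1],[49,0]]
[[36,1],[38,6],[47,1],[49,0]]
[[13,2],[26,0],[36,1],[38,6],[47,1],[49,0]]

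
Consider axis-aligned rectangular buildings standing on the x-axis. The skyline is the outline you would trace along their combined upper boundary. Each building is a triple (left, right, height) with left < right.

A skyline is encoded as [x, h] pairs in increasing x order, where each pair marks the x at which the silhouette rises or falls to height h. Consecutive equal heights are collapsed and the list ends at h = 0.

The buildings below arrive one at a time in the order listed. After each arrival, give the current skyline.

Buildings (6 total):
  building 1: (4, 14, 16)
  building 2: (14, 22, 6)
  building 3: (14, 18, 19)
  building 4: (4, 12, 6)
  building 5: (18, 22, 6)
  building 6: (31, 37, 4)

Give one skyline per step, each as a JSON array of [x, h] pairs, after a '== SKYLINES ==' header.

== SKYLINES ==
[[4,16],[14,0]]
[[4,16],[14,6],[22,0]]
[[4,16],[14,19],[18,6],[22,0]]
[[4,16],[14,19],[18,6],[22,0]]
[[4,16],[14,19],[18,6],[22,0]]
[[4,16],[14,19],[18,6],[22,0],[31,4],[37,0]]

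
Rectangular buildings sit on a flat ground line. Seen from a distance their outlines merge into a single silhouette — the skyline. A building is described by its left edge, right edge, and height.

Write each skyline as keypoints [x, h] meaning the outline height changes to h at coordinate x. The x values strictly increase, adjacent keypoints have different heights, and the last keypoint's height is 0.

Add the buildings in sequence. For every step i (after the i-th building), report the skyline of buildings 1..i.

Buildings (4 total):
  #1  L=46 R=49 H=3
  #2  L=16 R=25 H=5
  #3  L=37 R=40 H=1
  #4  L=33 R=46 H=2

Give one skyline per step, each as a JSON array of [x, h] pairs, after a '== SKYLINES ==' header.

== SKYLINES ==
[[46,3],[49,0]]
[[16,5],[25,0],[46,3],[49,0]]
[[16,5],[25,0],[37,1],[40,0],[46,3],[49,0]]
[[16,5],[25,0],[33,2],[46,3],[49,0]]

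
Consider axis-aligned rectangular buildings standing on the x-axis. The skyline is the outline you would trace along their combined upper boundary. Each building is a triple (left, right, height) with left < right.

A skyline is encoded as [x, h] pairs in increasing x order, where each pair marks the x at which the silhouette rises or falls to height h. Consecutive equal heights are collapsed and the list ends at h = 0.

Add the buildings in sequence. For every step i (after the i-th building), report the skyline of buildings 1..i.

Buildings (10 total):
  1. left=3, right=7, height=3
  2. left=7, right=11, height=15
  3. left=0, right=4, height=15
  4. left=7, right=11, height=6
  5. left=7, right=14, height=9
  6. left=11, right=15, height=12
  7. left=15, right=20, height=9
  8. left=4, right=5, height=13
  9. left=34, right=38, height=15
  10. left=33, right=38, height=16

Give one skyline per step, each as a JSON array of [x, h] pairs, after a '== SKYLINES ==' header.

== SKYLINES ==
[[3,3],[7,0]]
[[3,3],[7,15],[11,0]]
[[0,15],[4,3],[7,15],[11,0]]
[[0,15],[4,3],[7,15],[11,0]]
[[0,15],[4,3],[7,15],[11,9],[14,0]]
[[0,15],[4,3],[7,15],[11,12],[15,0]]
[[0,15],[4,3],[7,15],[11,12],[15,9],[20,0]]
[[0,15],[4,13],[5,3],[7,15],[11,12],[15,9],[20,0]]
[[0,15],[4,13],[5,3],[7,15],[11,12],[15,9],[20,0],[34,15],[38,0]]
[[0,15],[4,13],[5,3],[7,15],[11,12],[15,9],[20,0],[33,16],[38,0]]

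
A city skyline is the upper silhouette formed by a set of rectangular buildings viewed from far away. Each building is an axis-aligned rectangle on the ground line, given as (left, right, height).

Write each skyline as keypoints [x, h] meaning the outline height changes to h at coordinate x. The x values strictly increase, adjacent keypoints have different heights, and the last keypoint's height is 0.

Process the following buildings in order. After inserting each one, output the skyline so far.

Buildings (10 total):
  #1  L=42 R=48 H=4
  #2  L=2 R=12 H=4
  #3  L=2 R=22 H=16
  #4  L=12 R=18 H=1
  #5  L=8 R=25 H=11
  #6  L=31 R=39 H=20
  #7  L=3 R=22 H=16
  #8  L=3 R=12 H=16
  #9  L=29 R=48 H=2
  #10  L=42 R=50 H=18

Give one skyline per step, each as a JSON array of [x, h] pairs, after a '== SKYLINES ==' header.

== SKYLINES ==
[[42,4],[48,0]]
[[2,4],[12,0],[42,4],[48,0]]
[[2,16],[22,0],[42,4],[48,0]]
[[2,16],[22,0],[42,4],[48,0]]
[[2,16],[22,11],[25,0],[42,4],[48,0]]
[[2,16],[22,11],[25,0],[31,20],[39,0],[42,4],[48,0]]
[[2,16],[22,11],[25,0],[31,20],[39,0],[42,4],[48,0]]
[[2,16],[22,11],[25,0],[31,20],[39,0],[42,4],[48,0]]
[[2,16],[22,11],[25,0],[29,2],[31,20],[39,2],[42,4],[48,0]]
[[2,16],[22,11],[25,0],[29,2],[31,20],[39,2],[42,18],[50,0]]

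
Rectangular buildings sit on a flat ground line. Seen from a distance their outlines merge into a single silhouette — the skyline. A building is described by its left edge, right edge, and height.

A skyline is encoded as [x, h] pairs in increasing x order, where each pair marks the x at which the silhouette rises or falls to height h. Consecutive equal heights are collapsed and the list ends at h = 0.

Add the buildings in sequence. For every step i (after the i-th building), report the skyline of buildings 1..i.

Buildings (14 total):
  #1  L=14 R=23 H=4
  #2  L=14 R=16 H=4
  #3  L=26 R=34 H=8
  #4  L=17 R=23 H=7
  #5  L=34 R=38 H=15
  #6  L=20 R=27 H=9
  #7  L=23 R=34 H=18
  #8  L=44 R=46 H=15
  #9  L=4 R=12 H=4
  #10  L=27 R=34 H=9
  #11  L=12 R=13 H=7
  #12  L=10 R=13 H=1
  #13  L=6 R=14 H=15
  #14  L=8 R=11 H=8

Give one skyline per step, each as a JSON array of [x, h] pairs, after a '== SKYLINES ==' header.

== SKYLINES ==
[[14,4],[23,0]]
[[14,4],[23,0]]
[[14,4],[23,0],[26,8],[34,0]]
[[14,4],[17,7],[23,0],[26,8],[34,0]]
[[14,4],[17,7],[23,0],[26,8],[34,15],[38,0]]
[[14,4],[17,7],[20,9],[27,8],[34,15],[38,0]]
[[14,4],[17,7],[20,9],[23,18],[34,15],[38,0]]
[[14,4],[17,7],[20,9],[23,18],[34,15],[38,0],[44,15],[46,0]]
[[4,4],[12,0],[14,4],[17,7],[20,9],[23,18],[34,15],[38,0],[44,15],[46,0]]
[[4,4],[12,0],[14,4],[17,7],[20,9],[23,18],[34,15],[38,0],[44,15],[46,0]]
[[4,4],[12,7],[13,0],[14,4],[17,7],[20,9],[23,18],[34,15],[38,0],[44,15],[46,0]]
[[4,4],[12,7],[13,0],[14,4],[17,7],[20,9],[23,18],[34,15],[38,0],[44,15],[46,0]]
[[4,4],[6,15],[14,4],[17,7],[20,9],[23,18],[34,15],[38,0],[44,15],[46,0]]
[[4,4],[6,15],[14,4],[17,7],[20,9],[23,18],[34,15],[38,0],[44,15],[46,0]]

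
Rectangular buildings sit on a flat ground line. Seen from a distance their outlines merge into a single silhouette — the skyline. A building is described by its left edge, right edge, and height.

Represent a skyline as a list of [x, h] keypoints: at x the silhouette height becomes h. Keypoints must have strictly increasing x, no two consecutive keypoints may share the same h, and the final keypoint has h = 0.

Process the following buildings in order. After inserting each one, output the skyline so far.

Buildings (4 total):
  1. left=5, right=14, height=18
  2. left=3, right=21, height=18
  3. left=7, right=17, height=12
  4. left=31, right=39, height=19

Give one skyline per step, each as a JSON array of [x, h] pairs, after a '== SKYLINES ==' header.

== SKYLINES ==
[[5,18],[14,0]]
[[3,18],[21,0]]
[[3,18],[21,0]]
[[3,18],[21,0],[31,19],[39,0]]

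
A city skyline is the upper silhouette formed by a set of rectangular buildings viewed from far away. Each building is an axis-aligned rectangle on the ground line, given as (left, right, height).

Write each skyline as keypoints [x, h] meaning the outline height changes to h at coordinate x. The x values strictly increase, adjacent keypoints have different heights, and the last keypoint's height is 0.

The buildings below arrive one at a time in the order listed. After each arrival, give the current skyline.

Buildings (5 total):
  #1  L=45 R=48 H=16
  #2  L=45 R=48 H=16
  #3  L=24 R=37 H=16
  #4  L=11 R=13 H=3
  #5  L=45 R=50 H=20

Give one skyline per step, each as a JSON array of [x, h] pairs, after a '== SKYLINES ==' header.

== SKYLINES ==
[[45,16],[48,0]]
[[45,16],[48,0]]
[[24,16],[37,0],[45,16],[48,0]]
[[11,3],[13,0],[24,16],[37,0],[45,16],[48,0]]
[[11,3],[13,0],[24,16],[37,0],[45,20],[50,0]]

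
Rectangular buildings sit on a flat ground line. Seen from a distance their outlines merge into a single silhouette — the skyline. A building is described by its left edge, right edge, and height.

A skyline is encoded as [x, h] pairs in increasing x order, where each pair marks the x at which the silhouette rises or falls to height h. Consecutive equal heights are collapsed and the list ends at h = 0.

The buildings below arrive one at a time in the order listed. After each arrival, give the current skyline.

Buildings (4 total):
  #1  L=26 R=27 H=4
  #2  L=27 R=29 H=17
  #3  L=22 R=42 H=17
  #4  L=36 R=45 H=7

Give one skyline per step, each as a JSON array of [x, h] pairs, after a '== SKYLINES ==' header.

== SKYLINES ==
[[26,4],[27,0]]
[[26,4],[27,17],[29,0]]
[[22,17],[42,0]]
[[22,17],[42,7],[45,0]]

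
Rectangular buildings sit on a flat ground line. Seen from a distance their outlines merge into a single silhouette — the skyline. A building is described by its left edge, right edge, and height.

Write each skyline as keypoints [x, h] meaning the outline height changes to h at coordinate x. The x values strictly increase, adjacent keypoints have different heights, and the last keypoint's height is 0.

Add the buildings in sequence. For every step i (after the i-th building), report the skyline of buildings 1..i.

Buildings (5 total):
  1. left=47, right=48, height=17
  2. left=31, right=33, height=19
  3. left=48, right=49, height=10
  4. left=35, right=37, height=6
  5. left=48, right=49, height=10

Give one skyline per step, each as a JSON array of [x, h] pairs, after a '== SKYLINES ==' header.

== SKYLINES ==
[[47,17],[48,0]]
[[31,19],[33,0],[47,17],[48,0]]
[[31,19],[33,0],[47,17],[48,10],[49,0]]
[[31,19],[33,0],[35,6],[37,0],[47,17],[48,10],[49,0]]
[[31,19],[33,0],[35,6],[37,0],[47,17],[48,10],[49,0]]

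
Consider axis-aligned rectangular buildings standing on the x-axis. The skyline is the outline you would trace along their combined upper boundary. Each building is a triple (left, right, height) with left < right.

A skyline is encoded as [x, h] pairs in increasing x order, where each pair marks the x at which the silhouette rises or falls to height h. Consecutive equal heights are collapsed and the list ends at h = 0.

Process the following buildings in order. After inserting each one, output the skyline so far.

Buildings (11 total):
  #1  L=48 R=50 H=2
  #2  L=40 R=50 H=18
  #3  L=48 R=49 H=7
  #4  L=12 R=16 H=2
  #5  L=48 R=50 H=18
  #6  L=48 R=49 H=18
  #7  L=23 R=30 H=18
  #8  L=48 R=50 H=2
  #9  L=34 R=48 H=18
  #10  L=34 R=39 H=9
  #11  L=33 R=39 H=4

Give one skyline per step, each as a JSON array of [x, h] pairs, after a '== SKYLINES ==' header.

== SKYLINES ==
[[48,2],[50,0]]
[[40,18],[50,0]]
[[40,18],[50,0]]
[[12,2],[16,0],[40,18],[50,0]]
[[12,2],[16,0],[40,18],[50,0]]
[[12,2],[16,0],[40,18],[50,0]]
[[12,2],[16,0],[23,18],[30,0],[40,18],[50,0]]
[[12,2],[16,0],[23,18],[30,0],[40,18],[50,0]]
[[12,2],[16,0],[23,18],[30,0],[34,18],[50,0]]
[[12,2],[16,0],[23,18],[30,0],[34,18],[50,0]]
[[12,2],[16,0],[23,18],[30,0],[33,4],[34,18],[50,0]]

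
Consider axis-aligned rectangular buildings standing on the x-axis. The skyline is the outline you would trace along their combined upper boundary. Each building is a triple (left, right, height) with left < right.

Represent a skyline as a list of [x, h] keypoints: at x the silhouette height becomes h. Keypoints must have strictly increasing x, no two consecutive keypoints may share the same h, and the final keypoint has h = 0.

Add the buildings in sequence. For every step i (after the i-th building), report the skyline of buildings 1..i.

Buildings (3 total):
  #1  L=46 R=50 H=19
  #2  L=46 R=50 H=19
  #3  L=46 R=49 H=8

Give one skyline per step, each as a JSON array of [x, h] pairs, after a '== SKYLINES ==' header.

== SKYLINES ==
[[46,19],[50,0]]
[[46,19],[50,0]]
[[46,19],[50,0]]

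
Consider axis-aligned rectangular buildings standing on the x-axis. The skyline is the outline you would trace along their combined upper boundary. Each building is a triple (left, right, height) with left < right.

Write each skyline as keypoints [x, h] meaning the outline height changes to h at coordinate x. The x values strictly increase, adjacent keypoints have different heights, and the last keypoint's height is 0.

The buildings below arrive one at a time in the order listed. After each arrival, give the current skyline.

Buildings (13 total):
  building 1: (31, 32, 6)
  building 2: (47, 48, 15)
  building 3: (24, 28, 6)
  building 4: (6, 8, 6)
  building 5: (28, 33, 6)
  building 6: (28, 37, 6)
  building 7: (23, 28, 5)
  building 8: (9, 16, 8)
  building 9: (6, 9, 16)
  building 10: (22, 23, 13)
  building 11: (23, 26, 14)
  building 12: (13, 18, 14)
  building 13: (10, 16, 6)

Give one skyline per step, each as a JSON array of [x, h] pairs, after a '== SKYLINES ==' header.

== SKYLINES ==
[[31,6],[32,0]]
[[31,6],[32,0],[47,15],[48,0]]
[[24,6],[28,0],[31,6],[32,0],[47,15],[48,0]]
[[6,6],[8,0],[24,6],[28,0],[31,6],[32,0],[47,15],[48,0]]
[[6,6],[8,0],[24,6],[33,0],[47,15],[48,0]]
[[6,6],[8,0],[24,6],[37,0],[47,15],[48,0]]
[[6,6],[8,0],[23,5],[24,6],[37,0],[47,15],[48,0]]
[[6,6],[8,0],[9,8],[16,0],[23,5],[24,6],[37,0],[47,15],[48,0]]
[[6,16],[9,8],[16,0],[23,5],[24,6],[37,0],[47,15],[48,0]]
[[6,16],[9,8],[16,0],[22,13],[23,5],[24,6],[37,0],[47,15],[48,0]]
[[6,16],[9,8],[16,0],[22,13],[23,14],[26,6],[37,0],[47,15],[48,0]]
[[6,16],[9,8],[13,14],[18,0],[22,13],[23,14],[26,6],[37,0],[47,15],[48,0]]
[[6,16],[9,8],[13,14],[18,0],[22,13],[23,14],[26,6],[37,0],[47,15],[48,0]]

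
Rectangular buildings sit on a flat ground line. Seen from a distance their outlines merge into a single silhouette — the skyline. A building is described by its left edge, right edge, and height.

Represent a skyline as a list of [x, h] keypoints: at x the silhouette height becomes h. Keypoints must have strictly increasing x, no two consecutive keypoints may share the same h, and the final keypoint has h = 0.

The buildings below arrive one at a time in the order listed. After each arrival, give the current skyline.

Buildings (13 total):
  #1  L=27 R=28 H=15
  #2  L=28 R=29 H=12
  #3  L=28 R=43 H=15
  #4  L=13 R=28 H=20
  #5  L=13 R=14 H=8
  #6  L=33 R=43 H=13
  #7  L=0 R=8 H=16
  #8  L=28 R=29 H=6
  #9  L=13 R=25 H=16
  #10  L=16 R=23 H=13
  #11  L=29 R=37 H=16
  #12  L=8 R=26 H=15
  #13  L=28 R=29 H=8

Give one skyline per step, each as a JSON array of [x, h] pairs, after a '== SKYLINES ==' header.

== SKYLINES ==
[[27,15],[28,0]]
[[27,15],[28,12],[29,0]]
[[27,15],[43,0]]
[[13,20],[28,15],[43,0]]
[[13,20],[28,15],[43,0]]
[[13,20],[28,15],[43,0]]
[[0,16],[8,0],[13,20],[28,15],[43,0]]
[[0,16],[8,0],[13,20],[28,15],[43,0]]
[[0,16],[8,0],[13,20],[28,15],[43,0]]
[[0,16],[8,0],[13,20],[28,15],[43,0]]
[[0,16],[8,0],[13,20],[28,15],[29,16],[37,15],[43,0]]
[[0,16],[8,15],[13,20],[28,15],[29,16],[37,15],[43,0]]
[[0,16],[8,15],[13,20],[28,15],[29,16],[37,15],[43,0]]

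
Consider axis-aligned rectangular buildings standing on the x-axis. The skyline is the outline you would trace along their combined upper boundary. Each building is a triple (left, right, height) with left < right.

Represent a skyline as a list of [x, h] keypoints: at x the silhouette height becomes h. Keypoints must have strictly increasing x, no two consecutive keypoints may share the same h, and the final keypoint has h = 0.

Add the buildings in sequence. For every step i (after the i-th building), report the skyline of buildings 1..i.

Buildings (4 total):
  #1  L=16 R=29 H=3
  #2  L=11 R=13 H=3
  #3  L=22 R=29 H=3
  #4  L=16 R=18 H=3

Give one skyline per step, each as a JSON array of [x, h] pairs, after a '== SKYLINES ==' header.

== SKYLINES ==
[[16,3],[29,0]]
[[11,3],[13,0],[16,3],[29,0]]
[[11,3],[13,0],[16,3],[29,0]]
[[11,3],[13,0],[16,3],[29,0]]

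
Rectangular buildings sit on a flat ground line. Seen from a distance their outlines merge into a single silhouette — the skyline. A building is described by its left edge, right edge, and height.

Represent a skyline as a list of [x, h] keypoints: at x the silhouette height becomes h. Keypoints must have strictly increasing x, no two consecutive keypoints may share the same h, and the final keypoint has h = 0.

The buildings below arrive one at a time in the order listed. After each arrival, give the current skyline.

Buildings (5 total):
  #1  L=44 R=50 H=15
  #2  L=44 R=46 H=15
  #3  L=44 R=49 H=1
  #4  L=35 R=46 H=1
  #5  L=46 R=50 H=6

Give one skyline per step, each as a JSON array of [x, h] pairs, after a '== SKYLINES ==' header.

== SKYLINES ==
[[44,15],[50,0]]
[[44,15],[50,0]]
[[44,15],[50,0]]
[[35,1],[44,15],[50,0]]
[[35,1],[44,15],[50,0]]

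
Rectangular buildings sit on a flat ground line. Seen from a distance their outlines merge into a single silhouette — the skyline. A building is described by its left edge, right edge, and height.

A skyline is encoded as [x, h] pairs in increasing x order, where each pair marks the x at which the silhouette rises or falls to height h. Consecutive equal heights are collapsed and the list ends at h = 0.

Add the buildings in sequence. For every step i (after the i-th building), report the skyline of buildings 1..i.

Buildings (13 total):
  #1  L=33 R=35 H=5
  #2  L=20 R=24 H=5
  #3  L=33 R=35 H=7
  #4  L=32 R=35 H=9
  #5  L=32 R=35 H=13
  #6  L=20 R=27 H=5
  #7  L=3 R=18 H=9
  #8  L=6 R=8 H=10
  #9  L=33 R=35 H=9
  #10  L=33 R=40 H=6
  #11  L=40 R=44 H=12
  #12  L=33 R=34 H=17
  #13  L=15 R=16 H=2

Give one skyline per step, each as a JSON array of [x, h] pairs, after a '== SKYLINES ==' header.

== SKYLINES ==
[[33,5],[35,0]]
[[20,5],[24,0],[33,5],[35,0]]
[[20,5],[24,0],[33,7],[35,0]]
[[20,5],[24,0],[32,9],[35,0]]
[[20,5],[24,0],[32,13],[35,0]]
[[20,5],[27,0],[32,13],[35,0]]
[[3,9],[18,0],[20,5],[27,0],[32,13],[35,0]]
[[3,9],[6,10],[8,9],[18,0],[20,5],[27,0],[32,13],[35,0]]
[[3,9],[6,10],[8,9],[18,0],[20,5],[27,0],[32,13],[35,0]]
[[3,9],[6,10],[8,9],[18,0],[20,5],[27,0],[32,13],[35,6],[40,0]]
[[3,9],[6,10],[8,9],[18,0],[20,5],[27,0],[32,13],[35,6],[40,12],[44,0]]
[[3,9],[6,10],[8,9],[18,0],[20,5],[27,0],[32,13],[33,17],[34,13],[35,6],[40,12],[44,0]]
[[3,9],[6,10],[8,9],[18,0],[20,5],[27,0],[32,13],[33,17],[34,13],[35,6],[40,12],[44,0]]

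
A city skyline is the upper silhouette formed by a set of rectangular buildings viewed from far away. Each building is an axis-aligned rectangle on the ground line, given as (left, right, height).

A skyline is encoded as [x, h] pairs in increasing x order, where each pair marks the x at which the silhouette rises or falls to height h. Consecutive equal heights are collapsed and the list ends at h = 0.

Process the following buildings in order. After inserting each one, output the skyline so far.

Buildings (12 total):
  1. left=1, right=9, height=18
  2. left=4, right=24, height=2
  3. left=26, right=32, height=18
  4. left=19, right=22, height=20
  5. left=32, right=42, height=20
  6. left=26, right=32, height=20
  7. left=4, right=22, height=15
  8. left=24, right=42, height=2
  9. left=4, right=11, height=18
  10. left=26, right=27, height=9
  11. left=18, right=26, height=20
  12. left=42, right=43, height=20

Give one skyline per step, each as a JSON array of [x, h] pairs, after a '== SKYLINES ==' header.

== SKYLINES ==
[[1,18],[9,0]]
[[1,18],[9,2],[24,0]]
[[1,18],[9,2],[24,0],[26,18],[32,0]]
[[1,18],[9,2],[19,20],[22,2],[24,0],[26,18],[32,0]]
[[1,18],[9,2],[19,20],[22,2],[24,0],[26,18],[32,20],[42,0]]
[[1,18],[9,2],[19,20],[22,2],[24,0],[26,20],[42,0]]
[[1,18],[9,15],[19,20],[22,2],[24,0],[26,20],[42,0]]
[[1,18],[9,15],[19,20],[22,2],[26,20],[42,0]]
[[1,18],[11,15],[19,20],[22,2],[26,20],[42,0]]
[[1,18],[11,15],[19,20],[22,2],[26,20],[42,0]]
[[1,18],[11,15],[18,20],[42,0]]
[[1,18],[11,15],[18,20],[43,0]]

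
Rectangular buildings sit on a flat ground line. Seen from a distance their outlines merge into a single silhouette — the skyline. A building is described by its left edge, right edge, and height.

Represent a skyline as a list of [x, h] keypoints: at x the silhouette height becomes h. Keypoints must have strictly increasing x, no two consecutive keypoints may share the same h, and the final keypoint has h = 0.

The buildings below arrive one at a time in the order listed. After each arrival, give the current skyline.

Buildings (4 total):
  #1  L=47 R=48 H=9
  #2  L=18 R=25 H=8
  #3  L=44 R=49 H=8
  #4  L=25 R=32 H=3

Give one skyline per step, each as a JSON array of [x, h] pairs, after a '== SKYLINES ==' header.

== SKYLINES ==
[[47,9],[48,0]]
[[18,8],[25,0],[47,9],[48,0]]
[[18,8],[25,0],[44,8],[47,9],[48,8],[49,0]]
[[18,8],[25,3],[32,0],[44,8],[47,9],[48,8],[49,0]]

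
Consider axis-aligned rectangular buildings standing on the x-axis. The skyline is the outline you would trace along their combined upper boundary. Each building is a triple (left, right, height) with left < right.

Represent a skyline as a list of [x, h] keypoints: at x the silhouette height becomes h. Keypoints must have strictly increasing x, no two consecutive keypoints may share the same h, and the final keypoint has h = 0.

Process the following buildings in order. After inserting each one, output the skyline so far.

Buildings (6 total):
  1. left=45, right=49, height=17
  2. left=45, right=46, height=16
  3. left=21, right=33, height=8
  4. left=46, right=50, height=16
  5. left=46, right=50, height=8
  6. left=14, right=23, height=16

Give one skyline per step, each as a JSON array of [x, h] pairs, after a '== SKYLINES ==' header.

== SKYLINES ==
[[45,17],[49,0]]
[[45,17],[49,0]]
[[21,8],[33,0],[45,17],[49,0]]
[[21,8],[33,0],[45,17],[49,16],[50,0]]
[[21,8],[33,0],[45,17],[49,16],[50,0]]
[[14,16],[23,8],[33,0],[45,17],[49,16],[50,0]]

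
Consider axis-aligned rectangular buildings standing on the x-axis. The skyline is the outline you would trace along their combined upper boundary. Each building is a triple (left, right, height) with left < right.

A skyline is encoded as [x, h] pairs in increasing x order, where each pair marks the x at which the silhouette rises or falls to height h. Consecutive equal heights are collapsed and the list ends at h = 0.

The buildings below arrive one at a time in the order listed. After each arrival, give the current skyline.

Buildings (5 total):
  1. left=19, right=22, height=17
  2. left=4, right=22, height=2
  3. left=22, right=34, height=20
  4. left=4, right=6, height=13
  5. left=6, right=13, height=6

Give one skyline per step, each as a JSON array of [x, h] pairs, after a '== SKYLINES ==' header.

== SKYLINES ==
[[19,17],[22,0]]
[[4,2],[19,17],[22,0]]
[[4,2],[19,17],[22,20],[34,0]]
[[4,13],[6,2],[19,17],[22,20],[34,0]]
[[4,13],[6,6],[13,2],[19,17],[22,20],[34,0]]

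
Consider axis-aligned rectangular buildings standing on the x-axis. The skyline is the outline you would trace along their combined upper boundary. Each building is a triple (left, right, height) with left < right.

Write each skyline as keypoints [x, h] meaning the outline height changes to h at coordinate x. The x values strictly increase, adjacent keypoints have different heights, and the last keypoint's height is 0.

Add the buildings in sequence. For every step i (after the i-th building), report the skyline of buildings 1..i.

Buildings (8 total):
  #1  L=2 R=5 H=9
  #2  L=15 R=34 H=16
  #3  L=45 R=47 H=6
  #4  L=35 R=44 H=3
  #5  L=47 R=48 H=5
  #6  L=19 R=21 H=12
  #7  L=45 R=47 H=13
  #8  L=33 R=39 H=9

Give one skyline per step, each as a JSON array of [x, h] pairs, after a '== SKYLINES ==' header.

== SKYLINES ==
[[2,9],[5,0]]
[[2,9],[5,0],[15,16],[34,0]]
[[2,9],[5,0],[15,16],[34,0],[45,6],[47,0]]
[[2,9],[5,0],[15,16],[34,0],[35,3],[44,0],[45,6],[47,0]]
[[2,9],[5,0],[15,16],[34,0],[35,3],[44,0],[45,6],[47,5],[48,0]]
[[2,9],[5,0],[15,16],[34,0],[35,3],[44,0],[45,6],[47,5],[48,0]]
[[2,9],[5,0],[15,16],[34,0],[35,3],[44,0],[45,13],[47,5],[48,0]]
[[2,9],[5,0],[15,16],[34,9],[39,3],[44,0],[45,13],[47,5],[48,0]]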